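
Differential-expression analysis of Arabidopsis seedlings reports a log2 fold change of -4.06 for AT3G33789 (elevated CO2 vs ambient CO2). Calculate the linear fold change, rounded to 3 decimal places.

Fold change = 2^(-4.06) = 0.0600
That is, AT3G33789 drops to 6.0% of the ambient CO2 level.

0.060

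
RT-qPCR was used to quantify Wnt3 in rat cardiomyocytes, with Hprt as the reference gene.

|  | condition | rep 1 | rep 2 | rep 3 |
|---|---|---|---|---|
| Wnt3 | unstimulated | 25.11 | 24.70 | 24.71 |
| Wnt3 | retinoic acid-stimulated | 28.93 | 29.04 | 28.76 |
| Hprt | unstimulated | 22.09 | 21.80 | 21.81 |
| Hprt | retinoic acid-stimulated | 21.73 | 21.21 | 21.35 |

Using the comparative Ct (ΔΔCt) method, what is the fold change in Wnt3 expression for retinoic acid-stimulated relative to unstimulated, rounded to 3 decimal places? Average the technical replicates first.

0.043

Mean Ct: Wnt3 unstimulated 24.840; Wnt3 retinoic acid-stimulated 28.910; Hprt unstimulated 21.900; Hprt retinoic acid-stimulated 21.430
ΔCt(unstimulated) = 24.840 − 21.900 = 2.940
ΔCt(retinoic acid-stimulated) = 28.910 − 21.430 = 7.480
ΔΔCt = 7.480 − 2.940 = 4.540
Fold change = 2^(−4.540) = 0.0430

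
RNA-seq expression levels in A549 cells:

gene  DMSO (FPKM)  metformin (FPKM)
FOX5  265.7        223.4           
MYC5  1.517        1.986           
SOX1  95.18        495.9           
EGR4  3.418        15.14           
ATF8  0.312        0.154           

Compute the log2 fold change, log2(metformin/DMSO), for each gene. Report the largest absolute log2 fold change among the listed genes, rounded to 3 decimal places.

log2(223.4/265.7) = -0.250  (FOX5)
log2(1.986/1.517) = 0.389  (MYC5)
log2(495.9/95.18) = 2.381  (SOX1)
log2(15.14/3.418) = 2.147  (EGR4)
log2(0.154/0.312) = -1.019  (ATF8)
The largest magnitude belongs to SOX1.

2.381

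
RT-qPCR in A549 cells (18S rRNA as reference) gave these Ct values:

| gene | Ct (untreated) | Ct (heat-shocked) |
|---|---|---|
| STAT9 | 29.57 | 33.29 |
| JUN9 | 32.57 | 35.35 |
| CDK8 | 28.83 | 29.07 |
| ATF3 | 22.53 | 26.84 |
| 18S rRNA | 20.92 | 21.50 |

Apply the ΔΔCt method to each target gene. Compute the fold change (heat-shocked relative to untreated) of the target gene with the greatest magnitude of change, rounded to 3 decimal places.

STAT9: ΔΔCt = (33.29−21.50) − (29.57−20.92) = 11.79 − 8.65 = 3.14; fold change = 2^-3.14 = 0.113
JUN9: ΔΔCt = (35.35−21.50) − (32.57−20.92) = 13.85 − 11.65 = 2.20; fold change = 2^-2.20 = 0.218
CDK8: ΔΔCt = (29.07−21.50) − (28.83−20.92) = 7.57 − 7.91 = -0.34; fold change = 2^0.34 = 1.266
ATF3: ΔΔCt = (26.84−21.50) − (22.53−20.92) = 5.34 − 1.61 = 3.73; fold change = 2^-3.73 = 0.075
ATF3 has the largest |ΔΔCt| = 3.73.

0.075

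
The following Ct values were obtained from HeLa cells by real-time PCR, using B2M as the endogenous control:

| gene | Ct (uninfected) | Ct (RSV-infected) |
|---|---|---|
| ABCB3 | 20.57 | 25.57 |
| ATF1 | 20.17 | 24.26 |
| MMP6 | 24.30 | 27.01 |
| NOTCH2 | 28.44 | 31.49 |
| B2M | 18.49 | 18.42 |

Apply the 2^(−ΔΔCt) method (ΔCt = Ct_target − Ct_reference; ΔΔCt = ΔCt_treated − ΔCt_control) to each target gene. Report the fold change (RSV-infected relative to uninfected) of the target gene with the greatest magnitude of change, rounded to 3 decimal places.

ABCB3: ΔΔCt = (25.57−18.42) − (20.57−18.49) = 7.15 − 2.08 = 5.07; fold change = 2^-5.07 = 0.030
ATF1: ΔΔCt = (24.26−18.42) − (20.17−18.49) = 5.84 − 1.68 = 4.16; fold change = 2^-4.16 = 0.056
MMP6: ΔΔCt = (27.01−18.42) − (24.30−18.49) = 8.59 − 5.81 = 2.78; fold change = 2^-2.78 = 0.146
NOTCH2: ΔΔCt = (31.49−18.42) − (28.44−18.49) = 13.07 − 9.95 = 3.12; fold change = 2^-3.12 = 0.115
ABCB3 has the largest |ΔΔCt| = 5.07.

0.030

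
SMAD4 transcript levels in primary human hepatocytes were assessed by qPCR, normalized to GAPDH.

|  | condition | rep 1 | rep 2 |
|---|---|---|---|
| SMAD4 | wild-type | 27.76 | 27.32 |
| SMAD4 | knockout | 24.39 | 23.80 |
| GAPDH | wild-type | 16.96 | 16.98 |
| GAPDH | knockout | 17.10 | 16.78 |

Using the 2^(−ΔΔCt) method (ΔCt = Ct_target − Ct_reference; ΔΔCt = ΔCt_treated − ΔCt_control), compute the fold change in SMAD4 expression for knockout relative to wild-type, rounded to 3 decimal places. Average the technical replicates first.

Mean Ct: SMAD4 wild-type 27.540; SMAD4 knockout 24.095; GAPDH wild-type 16.970; GAPDH knockout 16.940
ΔCt(wild-type) = 27.540 − 16.970 = 10.570
ΔCt(knockout) = 24.095 − 16.940 = 7.155
ΔΔCt = 7.155 − 10.570 = -3.415
Fold change = 2^(−(-3.415)) = 2^3.415 = 10.6664

10.666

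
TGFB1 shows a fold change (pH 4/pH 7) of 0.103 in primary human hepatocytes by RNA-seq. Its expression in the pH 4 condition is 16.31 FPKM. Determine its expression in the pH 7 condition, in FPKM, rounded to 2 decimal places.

158.35

pH 7 expression = 16.31 / 0.103 = 158.35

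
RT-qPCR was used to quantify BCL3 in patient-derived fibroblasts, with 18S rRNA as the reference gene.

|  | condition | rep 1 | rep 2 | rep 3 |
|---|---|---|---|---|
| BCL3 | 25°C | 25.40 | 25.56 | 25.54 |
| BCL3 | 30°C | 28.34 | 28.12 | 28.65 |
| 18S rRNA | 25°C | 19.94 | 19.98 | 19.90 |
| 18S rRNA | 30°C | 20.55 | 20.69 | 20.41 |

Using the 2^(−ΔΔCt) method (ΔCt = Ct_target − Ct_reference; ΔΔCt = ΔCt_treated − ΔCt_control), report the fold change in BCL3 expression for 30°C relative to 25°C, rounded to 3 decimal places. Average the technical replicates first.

Mean Ct: BCL3 25°C 25.500; BCL3 30°C 28.370; 18S rRNA 25°C 19.940; 18S rRNA 30°C 20.550
ΔCt(25°C) = 25.500 − 19.940 = 5.560
ΔCt(30°C) = 28.370 − 20.550 = 7.820
ΔΔCt = 7.820 − 5.560 = 2.260
Fold change = 2^(−2.260) = 0.2088

0.209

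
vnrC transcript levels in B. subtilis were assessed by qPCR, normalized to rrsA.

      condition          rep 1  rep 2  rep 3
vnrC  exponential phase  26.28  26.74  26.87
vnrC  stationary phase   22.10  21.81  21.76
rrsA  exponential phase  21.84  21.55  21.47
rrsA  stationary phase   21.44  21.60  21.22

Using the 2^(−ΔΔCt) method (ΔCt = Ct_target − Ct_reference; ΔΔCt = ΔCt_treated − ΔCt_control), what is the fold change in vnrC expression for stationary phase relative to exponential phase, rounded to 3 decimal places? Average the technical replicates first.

Mean Ct: vnrC exponential phase 26.630; vnrC stationary phase 21.890; rrsA exponential phase 21.620; rrsA stationary phase 21.420
ΔCt(exponential phase) = 26.630 − 21.620 = 5.010
ΔCt(stationary phase) = 21.890 − 21.420 = 0.470
ΔΔCt = 0.470 − 5.010 = -4.540
Fold change = 2^(−(-4.540)) = 2^4.540 = 23.2636

23.264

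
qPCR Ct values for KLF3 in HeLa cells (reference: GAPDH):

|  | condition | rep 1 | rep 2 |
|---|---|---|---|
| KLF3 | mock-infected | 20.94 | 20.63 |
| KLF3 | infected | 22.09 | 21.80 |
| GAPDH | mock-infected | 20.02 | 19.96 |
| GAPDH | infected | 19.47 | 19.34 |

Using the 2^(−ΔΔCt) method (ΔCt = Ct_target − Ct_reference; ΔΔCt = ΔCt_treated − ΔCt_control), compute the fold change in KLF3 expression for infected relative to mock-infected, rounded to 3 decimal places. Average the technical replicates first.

Mean Ct: KLF3 mock-infected 20.785; KLF3 infected 21.945; GAPDH mock-infected 19.990; GAPDH infected 19.405
ΔCt(mock-infected) = 20.785 − 19.990 = 0.795
ΔCt(infected) = 21.945 − 19.405 = 2.540
ΔΔCt = 2.540 − 0.795 = 1.745
Fold change = 2^(−1.745) = 0.2983

0.298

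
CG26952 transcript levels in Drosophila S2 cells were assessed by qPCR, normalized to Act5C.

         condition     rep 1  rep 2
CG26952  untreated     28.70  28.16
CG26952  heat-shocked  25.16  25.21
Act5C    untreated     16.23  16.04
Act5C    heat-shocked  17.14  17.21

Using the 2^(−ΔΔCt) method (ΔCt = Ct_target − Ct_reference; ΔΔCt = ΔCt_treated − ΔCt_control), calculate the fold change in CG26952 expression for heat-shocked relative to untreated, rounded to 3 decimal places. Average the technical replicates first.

Mean Ct: CG26952 untreated 28.430; CG26952 heat-shocked 25.185; Act5C untreated 16.135; Act5C heat-shocked 17.175
ΔCt(untreated) = 28.430 − 16.135 = 12.295
ΔCt(heat-shocked) = 25.185 − 17.175 = 8.010
ΔΔCt = 8.010 − 12.295 = -4.285
Fold change = 2^(−(-4.285)) = 2^4.285 = 19.4946

19.495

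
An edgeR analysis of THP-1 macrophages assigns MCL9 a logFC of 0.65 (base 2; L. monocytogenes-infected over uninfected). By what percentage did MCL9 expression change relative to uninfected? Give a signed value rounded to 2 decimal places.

Fold change = 2^(0.65) = 1.5692
Percent change = (FC − 1) × 100% = (1.5692 − 1) × 100 = 56.92%

56.92%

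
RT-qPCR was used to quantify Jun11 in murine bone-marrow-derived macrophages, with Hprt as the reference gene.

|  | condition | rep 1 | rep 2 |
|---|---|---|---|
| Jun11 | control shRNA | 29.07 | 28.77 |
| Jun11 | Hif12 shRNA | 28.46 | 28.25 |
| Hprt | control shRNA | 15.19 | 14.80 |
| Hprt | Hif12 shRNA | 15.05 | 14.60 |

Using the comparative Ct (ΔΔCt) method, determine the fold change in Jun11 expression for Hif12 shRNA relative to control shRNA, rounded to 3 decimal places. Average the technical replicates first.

Mean Ct: Jun11 control shRNA 28.920; Jun11 Hif12 shRNA 28.355; Hprt control shRNA 14.995; Hprt Hif12 shRNA 14.825
ΔCt(control shRNA) = 28.920 − 14.995 = 13.925
ΔCt(Hif12 shRNA) = 28.355 − 14.825 = 13.530
ΔΔCt = 13.530 − 13.925 = -0.395
Fold change = 2^(−(-0.395)) = 2^0.395 = 1.3149

1.315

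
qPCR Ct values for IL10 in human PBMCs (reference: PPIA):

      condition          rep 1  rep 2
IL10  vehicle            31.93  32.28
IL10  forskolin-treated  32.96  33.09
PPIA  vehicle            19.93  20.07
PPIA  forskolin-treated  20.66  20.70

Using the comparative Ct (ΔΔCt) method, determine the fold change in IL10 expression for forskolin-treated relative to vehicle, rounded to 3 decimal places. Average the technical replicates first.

Mean Ct: IL10 vehicle 32.105; IL10 forskolin-treated 33.025; PPIA vehicle 20.000; PPIA forskolin-treated 20.680
ΔCt(vehicle) = 32.105 − 20.000 = 12.105
ΔCt(forskolin-treated) = 33.025 − 20.680 = 12.345
ΔΔCt = 12.345 − 12.105 = 0.240
Fold change = 2^(−0.240) = 0.8467

0.847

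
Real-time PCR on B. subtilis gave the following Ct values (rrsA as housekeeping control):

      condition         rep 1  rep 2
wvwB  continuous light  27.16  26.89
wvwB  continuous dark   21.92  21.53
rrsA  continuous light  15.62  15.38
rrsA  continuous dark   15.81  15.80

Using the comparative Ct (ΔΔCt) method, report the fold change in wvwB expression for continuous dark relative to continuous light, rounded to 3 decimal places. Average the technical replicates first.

48.671

Mean Ct: wvwB continuous light 27.025; wvwB continuous dark 21.725; rrsA continuous light 15.500; rrsA continuous dark 15.805
ΔCt(continuous light) = 27.025 − 15.500 = 11.525
ΔCt(continuous dark) = 21.725 − 15.805 = 5.920
ΔΔCt = 5.920 − 11.525 = -5.605
Fold change = 2^(−(-5.605)) = 2^5.605 = 48.6713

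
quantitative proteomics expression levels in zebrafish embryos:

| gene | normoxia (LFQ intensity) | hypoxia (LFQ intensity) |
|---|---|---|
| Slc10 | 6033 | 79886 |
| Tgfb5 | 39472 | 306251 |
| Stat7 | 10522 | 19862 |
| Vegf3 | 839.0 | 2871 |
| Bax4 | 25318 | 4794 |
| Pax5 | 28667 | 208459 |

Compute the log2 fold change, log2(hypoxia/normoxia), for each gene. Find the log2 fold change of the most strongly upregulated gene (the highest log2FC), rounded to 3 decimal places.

log2(79886/6033) = 3.727  (Slc10)
log2(306251/39472) = 2.956  (Tgfb5)
log2(19862/10522) = 0.917  (Stat7)
log2(2871/839.0) = 1.775  (Vegf3)
log2(4794/25318) = -2.401  (Bax4)
log2(208459/28667) = 2.862  (Pax5)
Slc10 is most strongly upregulated.

3.727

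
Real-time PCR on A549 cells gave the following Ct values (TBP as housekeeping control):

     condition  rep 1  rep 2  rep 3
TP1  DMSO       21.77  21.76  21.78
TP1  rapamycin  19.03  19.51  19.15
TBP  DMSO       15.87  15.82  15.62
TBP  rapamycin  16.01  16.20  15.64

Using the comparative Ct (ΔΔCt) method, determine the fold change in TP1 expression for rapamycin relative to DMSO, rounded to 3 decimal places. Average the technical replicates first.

6.589

Mean Ct: TP1 DMSO 21.770; TP1 rapamycin 19.230; TBP DMSO 15.770; TBP rapamycin 15.950
ΔCt(DMSO) = 21.770 − 15.770 = 6.000
ΔCt(rapamycin) = 19.230 − 15.950 = 3.280
ΔΔCt = 3.280 − 6.000 = -2.720
Fold change = 2^(−(-2.720)) = 2^2.720 = 6.5887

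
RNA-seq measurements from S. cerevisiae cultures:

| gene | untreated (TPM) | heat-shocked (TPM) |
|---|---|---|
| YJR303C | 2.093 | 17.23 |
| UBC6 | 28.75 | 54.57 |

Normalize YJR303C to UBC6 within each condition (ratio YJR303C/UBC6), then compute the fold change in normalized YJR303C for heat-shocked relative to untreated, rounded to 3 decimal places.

4.337

YJR303C/UBC6 (untreated) = 2.093 / 28.75 = 0.0728
YJR303C/UBC6 (heat-shocked) = 17.23 / 54.57 = 0.31574
Fold change = 0.31574 / 0.0728 = 4.3371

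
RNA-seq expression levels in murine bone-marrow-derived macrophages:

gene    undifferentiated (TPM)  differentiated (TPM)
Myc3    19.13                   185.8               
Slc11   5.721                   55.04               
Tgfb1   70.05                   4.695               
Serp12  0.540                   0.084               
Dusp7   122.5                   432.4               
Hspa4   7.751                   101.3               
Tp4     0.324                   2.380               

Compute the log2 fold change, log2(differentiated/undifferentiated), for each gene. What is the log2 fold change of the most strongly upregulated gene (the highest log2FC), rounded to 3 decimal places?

3.708

log2(185.8/19.13) = 3.280  (Myc3)
log2(55.04/5.721) = 3.266  (Slc11)
log2(4.695/70.05) = -3.899  (Tgfb1)
log2(0.084/0.540) = -2.684  (Serp12)
log2(432.4/122.5) = 1.820  (Dusp7)
log2(101.3/7.751) = 3.708  (Hspa4)
log2(2.380/0.324) = 2.877  (Tp4)
Hspa4 is most strongly upregulated.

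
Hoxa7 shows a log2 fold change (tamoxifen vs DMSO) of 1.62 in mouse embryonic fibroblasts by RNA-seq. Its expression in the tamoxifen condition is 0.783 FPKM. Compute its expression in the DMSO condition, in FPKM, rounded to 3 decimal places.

0.255

Fold change = 2^(1.62) = 3.0738
DMSO expression = 0.783 / 3.0738 = 0.255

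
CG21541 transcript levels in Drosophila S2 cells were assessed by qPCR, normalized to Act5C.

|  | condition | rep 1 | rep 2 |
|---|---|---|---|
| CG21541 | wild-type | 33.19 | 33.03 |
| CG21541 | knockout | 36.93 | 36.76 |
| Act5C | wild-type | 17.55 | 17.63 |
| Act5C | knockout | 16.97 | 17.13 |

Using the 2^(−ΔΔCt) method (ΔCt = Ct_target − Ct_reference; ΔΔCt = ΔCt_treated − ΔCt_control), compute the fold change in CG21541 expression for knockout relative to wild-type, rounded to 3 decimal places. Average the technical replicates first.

Mean Ct: CG21541 wild-type 33.110; CG21541 knockout 36.845; Act5C wild-type 17.590; Act5C knockout 17.050
ΔCt(wild-type) = 33.110 − 17.590 = 15.520
ΔCt(knockout) = 36.845 − 17.050 = 19.795
ΔΔCt = 19.795 − 15.520 = 4.275
Fold change = 2^(−4.275) = 0.0517

0.052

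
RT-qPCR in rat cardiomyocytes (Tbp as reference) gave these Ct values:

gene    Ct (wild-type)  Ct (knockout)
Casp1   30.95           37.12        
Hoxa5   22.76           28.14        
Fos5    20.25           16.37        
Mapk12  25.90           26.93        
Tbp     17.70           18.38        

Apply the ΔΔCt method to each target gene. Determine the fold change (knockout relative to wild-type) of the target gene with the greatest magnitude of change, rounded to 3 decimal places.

0.022

Casp1: ΔΔCt = (37.12−18.38) − (30.95−17.70) = 18.74 − 13.25 = 5.49; fold change = 2^-5.49 = 0.022
Hoxa5: ΔΔCt = (28.14−18.38) − (22.76−17.70) = 9.76 − 5.06 = 4.70; fold change = 2^-4.70 = 0.038
Fos5: ΔΔCt = (16.37−18.38) − (20.25−17.70) = -2.01 − 2.55 = -4.56; fold change = 2^4.56 = 23.588
Mapk12: ΔΔCt = (26.93−18.38) − (25.90−17.70) = 8.55 − 8.20 = 0.35; fold change = 2^-0.35 = 0.785
Casp1 has the largest |ΔΔCt| = 5.49.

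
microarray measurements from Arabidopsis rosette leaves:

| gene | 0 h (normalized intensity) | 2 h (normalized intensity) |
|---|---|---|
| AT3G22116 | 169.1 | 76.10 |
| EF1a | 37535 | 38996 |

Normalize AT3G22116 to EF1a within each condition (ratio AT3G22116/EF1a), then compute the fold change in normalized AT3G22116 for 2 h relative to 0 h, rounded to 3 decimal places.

AT3G22116/EF1a (0 h) = 169.1 / 37535 = 0.0045051
AT3G22116/EF1a (2 h) = 76.10 / 38996 = 0.0019515
Fold change = 0.0019515 / 0.0045051 = 0.4332

0.433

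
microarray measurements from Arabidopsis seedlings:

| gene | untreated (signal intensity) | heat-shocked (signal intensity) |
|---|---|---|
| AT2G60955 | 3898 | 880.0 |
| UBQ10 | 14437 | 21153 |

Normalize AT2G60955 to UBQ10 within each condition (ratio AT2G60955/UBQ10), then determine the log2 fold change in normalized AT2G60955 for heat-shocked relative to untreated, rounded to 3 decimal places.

AT2G60955/UBQ10 (untreated) = 3898 / 14437 = 0.27
AT2G60955/UBQ10 (heat-shocked) = 880.0 / 21153 = 0.041602
Fold change = 0.041602 / 0.27 = 0.1541
log2(0.1541) = -2.6982

-2.698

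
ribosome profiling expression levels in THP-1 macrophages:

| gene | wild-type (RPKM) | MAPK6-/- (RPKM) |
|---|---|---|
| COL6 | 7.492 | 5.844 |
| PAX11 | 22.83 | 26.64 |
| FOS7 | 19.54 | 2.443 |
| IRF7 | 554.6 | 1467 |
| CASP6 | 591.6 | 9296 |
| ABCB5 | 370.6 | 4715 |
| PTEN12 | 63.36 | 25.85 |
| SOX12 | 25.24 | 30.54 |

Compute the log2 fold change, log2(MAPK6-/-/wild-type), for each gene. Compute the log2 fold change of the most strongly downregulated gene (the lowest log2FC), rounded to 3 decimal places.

-3.000

log2(5.844/7.492) = -0.358  (COL6)
log2(26.64/22.83) = 0.223  (PAX11)
log2(2.443/19.54) = -3.000  (FOS7)
log2(1467/554.6) = 1.403  (IRF7)
log2(9296/591.6) = 3.974  (CASP6)
log2(4715/370.6) = 3.669  (ABCB5)
log2(25.85/63.36) = -1.293  (PTEN12)
log2(30.54/25.24) = 0.275  (SOX12)
FOS7 is most strongly downregulated.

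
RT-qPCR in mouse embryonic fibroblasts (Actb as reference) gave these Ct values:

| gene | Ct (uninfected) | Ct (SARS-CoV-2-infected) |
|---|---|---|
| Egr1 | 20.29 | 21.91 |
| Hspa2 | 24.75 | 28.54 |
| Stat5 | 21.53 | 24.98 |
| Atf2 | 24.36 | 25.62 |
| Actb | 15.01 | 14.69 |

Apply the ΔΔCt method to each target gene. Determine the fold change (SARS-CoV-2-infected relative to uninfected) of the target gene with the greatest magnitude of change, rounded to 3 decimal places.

0.058

Egr1: ΔΔCt = (21.91−14.69) − (20.29−15.01) = 7.22 − 5.28 = 1.94; fold change = 2^-1.94 = 0.261
Hspa2: ΔΔCt = (28.54−14.69) − (24.75−15.01) = 13.85 − 9.74 = 4.11; fold change = 2^-4.11 = 0.058
Stat5: ΔΔCt = (24.98−14.69) − (21.53−15.01) = 10.29 − 6.52 = 3.77; fold change = 2^-3.77 = 0.073
Atf2: ΔΔCt = (25.62−14.69) − (24.36−15.01) = 10.93 − 9.35 = 1.58; fold change = 2^-1.58 = 0.334
Hspa2 has the largest |ΔΔCt| = 4.11.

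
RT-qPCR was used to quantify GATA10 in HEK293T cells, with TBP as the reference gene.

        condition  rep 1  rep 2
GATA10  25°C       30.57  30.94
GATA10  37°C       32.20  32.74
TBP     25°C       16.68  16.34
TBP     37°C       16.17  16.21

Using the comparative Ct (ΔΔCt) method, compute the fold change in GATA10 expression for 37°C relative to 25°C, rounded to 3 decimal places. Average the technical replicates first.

Mean Ct: GATA10 25°C 30.755; GATA10 37°C 32.470; TBP 25°C 16.510; TBP 37°C 16.190
ΔCt(25°C) = 30.755 − 16.510 = 14.245
ΔCt(37°C) = 32.470 − 16.190 = 16.280
ΔΔCt = 16.280 − 14.245 = 2.035
Fold change = 2^(−2.035) = 0.2440

0.244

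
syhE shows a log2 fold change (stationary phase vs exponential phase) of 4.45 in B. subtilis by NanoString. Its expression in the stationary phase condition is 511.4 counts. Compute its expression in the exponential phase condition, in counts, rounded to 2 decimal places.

23.40

Fold change = 2^(4.45) = 21.8566
exponential phase expression = 511.4 / 21.8566 = 23.40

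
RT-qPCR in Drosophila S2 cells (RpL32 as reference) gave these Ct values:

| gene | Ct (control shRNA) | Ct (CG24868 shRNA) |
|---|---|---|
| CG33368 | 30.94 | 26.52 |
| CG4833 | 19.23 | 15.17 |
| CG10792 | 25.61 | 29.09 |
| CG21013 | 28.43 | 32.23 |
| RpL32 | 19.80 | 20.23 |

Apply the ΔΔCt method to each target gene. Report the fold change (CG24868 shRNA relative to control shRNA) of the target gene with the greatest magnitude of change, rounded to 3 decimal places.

CG33368: ΔΔCt = (26.52−20.23) − (30.94−19.80) = 6.29 − 11.14 = -4.85; fold change = 2^4.85 = 28.840
CG4833: ΔΔCt = (15.17−20.23) − (19.23−19.80) = -5.06 − (-0.57) = -4.49; fold change = 2^4.49 = 22.471
CG10792: ΔΔCt = (29.09−20.23) − (25.61−19.80) = 8.86 − 5.81 = 3.05; fold change = 2^-3.05 = 0.121
CG21013: ΔΔCt = (32.23−20.23) − (28.43−19.80) = 12.00 − 8.63 = 3.37; fold change = 2^-3.37 = 0.097
CG33368 has the largest |ΔΔCt| = 4.85.

28.840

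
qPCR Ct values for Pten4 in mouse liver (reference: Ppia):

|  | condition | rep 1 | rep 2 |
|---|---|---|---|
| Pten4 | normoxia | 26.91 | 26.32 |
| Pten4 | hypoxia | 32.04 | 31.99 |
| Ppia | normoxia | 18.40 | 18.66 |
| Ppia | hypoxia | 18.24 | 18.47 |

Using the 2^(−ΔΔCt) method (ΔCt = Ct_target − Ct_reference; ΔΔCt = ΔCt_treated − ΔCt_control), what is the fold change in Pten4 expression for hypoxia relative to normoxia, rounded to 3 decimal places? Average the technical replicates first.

0.021

Mean Ct: Pten4 normoxia 26.615; Pten4 hypoxia 32.015; Ppia normoxia 18.530; Ppia hypoxia 18.355
ΔCt(normoxia) = 26.615 − 18.530 = 8.085
ΔCt(hypoxia) = 32.015 − 18.355 = 13.660
ΔΔCt = 13.660 − 8.085 = 5.575
Fold change = 2^(−5.575) = 0.0210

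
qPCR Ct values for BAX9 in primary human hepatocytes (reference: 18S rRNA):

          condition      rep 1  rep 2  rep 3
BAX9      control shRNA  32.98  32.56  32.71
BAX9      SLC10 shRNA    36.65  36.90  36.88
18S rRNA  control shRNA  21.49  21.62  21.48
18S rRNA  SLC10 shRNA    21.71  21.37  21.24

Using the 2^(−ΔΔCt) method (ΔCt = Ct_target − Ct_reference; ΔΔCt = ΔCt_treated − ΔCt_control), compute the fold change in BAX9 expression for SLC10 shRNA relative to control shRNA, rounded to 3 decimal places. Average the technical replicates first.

0.056

Mean Ct: BAX9 control shRNA 32.750; BAX9 SLC10 shRNA 36.810; 18S rRNA control shRNA 21.530; 18S rRNA SLC10 shRNA 21.440
ΔCt(control shRNA) = 32.750 − 21.530 = 11.220
ΔCt(SLC10 shRNA) = 36.810 − 21.440 = 15.370
ΔΔCt = 15.370 − 11.220 = 4.150
Fold change = 2^(−4.150) = 0.0563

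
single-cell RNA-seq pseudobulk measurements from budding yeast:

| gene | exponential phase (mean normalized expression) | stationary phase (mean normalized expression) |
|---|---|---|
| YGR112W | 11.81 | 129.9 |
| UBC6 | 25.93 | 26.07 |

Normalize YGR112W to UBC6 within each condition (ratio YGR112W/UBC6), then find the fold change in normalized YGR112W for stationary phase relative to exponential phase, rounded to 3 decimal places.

YGR112W/UBC6 (exponential phase) = 11.81 / 25.93 = 0.45546
YGR112W/UBC6 (stationary phase) = 129.9 / 26.07 = 4.9827
Fold change = 4.9827 / 0.45546 = 10.9401

10.940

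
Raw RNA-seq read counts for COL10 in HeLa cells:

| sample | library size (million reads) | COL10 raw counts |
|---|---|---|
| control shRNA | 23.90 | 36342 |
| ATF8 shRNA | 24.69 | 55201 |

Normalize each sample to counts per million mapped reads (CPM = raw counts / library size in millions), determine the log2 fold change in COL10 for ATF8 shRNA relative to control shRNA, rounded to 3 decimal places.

0.556

CPM(control shRNA) = 36342 / 23.90 = 1520.5858
CPM(ATF8 shRNA) = 55201 / 24.69 = 2235.7635
Fold change = 2235.7635 / 1520.5858 = 1.47033
log2(1.47033) = 0.5561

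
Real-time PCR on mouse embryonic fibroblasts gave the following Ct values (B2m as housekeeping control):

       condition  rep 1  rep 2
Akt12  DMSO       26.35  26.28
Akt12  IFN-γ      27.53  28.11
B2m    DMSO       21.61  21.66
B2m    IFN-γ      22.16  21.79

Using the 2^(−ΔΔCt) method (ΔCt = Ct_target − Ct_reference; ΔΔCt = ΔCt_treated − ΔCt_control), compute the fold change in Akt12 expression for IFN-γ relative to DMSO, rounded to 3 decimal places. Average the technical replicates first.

0.446

Mean Ct: Akt12 DMSO 26.315; Akt12 IFN-γ 27.820; B2m DMSO 21.635; B2m IFN-γ 21.975
ΔCt(DMSO) = 26.315 − 21.635 = 4.680
ΔCt(IFN-γ) = 27.820 − 21.975 = 5.845
ΔΔCt = 5.845 − 4.680 = 1.165
Fold change = 2^(−1.165) = 0.4460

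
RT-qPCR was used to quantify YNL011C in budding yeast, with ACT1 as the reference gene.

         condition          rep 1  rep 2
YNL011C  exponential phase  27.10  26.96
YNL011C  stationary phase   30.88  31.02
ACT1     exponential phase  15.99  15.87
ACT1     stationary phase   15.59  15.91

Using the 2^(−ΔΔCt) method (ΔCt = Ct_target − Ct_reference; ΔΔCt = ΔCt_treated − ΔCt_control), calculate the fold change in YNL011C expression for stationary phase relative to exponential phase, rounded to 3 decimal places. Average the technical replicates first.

0.058

Mean Ct: YNL011C exponential phase 27.030; YNL011C stationary phase 30.950; ACT1 exponential phase 15.930; ACT1 stationary phase 15.750
ΔCt(exponential phase) = 27.030 − 15.930 = 11.100
ΔCt(stationary phase) = 30.950 − 15.750 = 15.200
ΔΔCt = 15.200 − 11.100 = 4.100
Fold change = 2^(−4.100) = 0.0583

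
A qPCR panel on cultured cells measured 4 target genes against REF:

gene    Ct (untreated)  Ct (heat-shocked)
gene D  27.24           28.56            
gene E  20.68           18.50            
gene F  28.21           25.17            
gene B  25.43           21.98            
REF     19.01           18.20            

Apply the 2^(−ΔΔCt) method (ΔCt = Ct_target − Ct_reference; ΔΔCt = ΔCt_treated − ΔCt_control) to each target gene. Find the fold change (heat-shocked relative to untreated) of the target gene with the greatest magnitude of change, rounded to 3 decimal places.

gene D: ΔΔCt = (28.56−18.20) − (27.24−19.01) = 10.36 − 8.23 = 2.13; fold change = 2^-2.13 = 0.228
gene E: ΔΔCt = (18.50−18.20) − (20.68−19.01) = 0.30 − 1.67 = -1.37; fold change = 2^1.37 = 2.585
gene F: ΔΔCt = (25.17−18.20) − (28.21−19.01) = 6.97 − 9.20 = -2.23; fold change = 2^2.23 = 4.691
gene B: ΔΔCt = (21.98−18.20) − (25.43−19.01) = 3.78 − 6.42 = -2.64; fold change = 2^2.64 = 6.233
gene B has the largest |ΔΔCt| = 2.64.

6.233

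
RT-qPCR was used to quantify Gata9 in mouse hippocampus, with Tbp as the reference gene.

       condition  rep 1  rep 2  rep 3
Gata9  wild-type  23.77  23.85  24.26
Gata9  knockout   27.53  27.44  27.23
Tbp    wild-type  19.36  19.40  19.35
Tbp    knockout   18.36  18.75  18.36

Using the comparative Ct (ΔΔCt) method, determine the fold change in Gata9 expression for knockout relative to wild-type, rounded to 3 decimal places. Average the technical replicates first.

Mean Ct: Gata9 wild-type 23.960; Gata9 knockout 27.400; Tbp wild-type 19.370; Tbp knockout 18.490
ΔCt(wild-type) = 23.960 − 19.370 = 4.590
ΔCt(knockout) = 27.400 − 18.490 = 8.910
ΔΔCt = 8.910 − 4.590 = 4.320
Fold change = 2^(−4.320) = 0.0501

0.050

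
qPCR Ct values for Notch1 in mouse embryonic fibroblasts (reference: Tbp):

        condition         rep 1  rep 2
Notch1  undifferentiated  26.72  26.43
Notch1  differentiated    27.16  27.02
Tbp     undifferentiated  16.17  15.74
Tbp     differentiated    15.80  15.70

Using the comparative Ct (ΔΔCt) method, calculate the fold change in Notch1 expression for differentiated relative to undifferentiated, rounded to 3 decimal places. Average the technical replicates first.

0.607

Mean Ct: Notch1 undifferentiated 26.575; Notch1 differentiated 27.090; Tbp undifferentiated 15.955; Tbp differentiated 15.750
ΔCt(undifferentiated) = 26.575 − 15.955 = 10.620
ΔCt(differentiated) = 27.090 − 15.750 = 11.340
ΔΔCt = 11.340 − 10.620 = 0.720
Fold change = 2^(−0.720) = 0.6071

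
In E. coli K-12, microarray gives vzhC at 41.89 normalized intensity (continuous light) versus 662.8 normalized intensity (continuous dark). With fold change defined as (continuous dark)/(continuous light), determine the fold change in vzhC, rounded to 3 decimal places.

Fold change = 662.8 / 41.89 = 15.8224
vzhC is upregulated.

15.822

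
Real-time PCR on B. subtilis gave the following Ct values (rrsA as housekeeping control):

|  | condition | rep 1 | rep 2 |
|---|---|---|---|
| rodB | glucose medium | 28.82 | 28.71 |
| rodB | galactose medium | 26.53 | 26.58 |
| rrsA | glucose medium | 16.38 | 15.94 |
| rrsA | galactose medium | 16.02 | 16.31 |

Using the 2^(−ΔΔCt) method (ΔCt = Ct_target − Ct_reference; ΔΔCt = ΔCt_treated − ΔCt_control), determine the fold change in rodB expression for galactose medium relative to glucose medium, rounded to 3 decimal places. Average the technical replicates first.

4.643

Mean Ct: rodB glucose medium 28.765; rodB galactose medium 26.555; rrsA glucose medium 16.160; rrsA galactose medium 16.165
ΔCt(glucose medium) = 28.765 − 16.160 = 12.605
ΔCt(galactose medium) = 26.555 − 16.165 = 10.390
ΔΔCt = 10.390 − 12.605 = -2.215
Fold change = 2^(−(-2.215)) = 2^2.215 = 4.6428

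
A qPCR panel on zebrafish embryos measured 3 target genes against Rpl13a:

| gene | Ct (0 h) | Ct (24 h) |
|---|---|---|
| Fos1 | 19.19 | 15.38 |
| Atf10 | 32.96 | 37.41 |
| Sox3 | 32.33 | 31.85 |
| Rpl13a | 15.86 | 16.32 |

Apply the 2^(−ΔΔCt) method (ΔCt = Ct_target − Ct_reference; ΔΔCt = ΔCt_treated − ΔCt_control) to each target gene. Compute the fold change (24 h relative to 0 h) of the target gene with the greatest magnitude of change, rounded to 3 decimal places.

Fos1: ΔΔCt = (15.38−16.32) − (19.19−15.86) = -0.94 − 3.33 = -4.27; fold change = 2^4.27 = 19.293
Atf10: ΔΔCt = (37.41−16.32) − (32.96−15.86) = 21.09 − 17.10 = 3.99; fold change = 2^-3.99 = 0.063
Sox3: ΔΔCt = (31.85−16.32) − (32.33−15.86) = 15.53 − 16.47 = -0.94; fold change = 2^0.94 = 1.919
Fos1 has the largest |ΔΔCt| = 4.27.

19.293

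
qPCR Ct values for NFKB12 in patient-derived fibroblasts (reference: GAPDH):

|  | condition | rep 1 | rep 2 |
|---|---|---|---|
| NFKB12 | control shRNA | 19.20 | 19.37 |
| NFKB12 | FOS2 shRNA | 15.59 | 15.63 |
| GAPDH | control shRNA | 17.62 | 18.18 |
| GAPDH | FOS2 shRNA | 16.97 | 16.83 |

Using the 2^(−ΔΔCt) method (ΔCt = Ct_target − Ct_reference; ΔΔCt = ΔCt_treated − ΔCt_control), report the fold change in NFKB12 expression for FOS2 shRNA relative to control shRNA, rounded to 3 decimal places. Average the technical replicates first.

Mean Ct: NFKB12 control shRNA 19.285; NFKB12 FOS2 shRNA 15.610; GAPDH control shRNA 17.900; GAPDH FOS2 shRNA 16.900
ΔCt(control shRNA) = 19.285 − 17.900 = 1.385
ΔCt(FOS2 shRNA) = 15.610 − 16.900 = -1.290
ΔΔCt = -1.290 − 1.385 = -2.675
Fold change = 2^(−(-2.675)) = 2^2.675 = 6.3864

6.386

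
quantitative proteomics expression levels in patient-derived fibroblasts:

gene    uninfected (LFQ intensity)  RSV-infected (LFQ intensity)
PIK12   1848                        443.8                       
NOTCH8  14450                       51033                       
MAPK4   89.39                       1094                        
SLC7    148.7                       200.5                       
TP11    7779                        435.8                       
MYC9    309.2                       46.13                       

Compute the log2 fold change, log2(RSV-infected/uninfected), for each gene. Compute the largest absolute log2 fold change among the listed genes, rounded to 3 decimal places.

log2(443.8/1848) = -2.058  (PIK12)
log2(51033/14450) = 1.820  (NOTCH8)
log2(1094/89.39) = 3.613  (MAPK4)
log2(200.5/148.7) = 0.431  (SLC7)
log2(435.8/7779) = -4.158  (TP11)
log2(46.13/309.2) = -2.745  (MYC9)
The largest magnitude belongs to TP11.

4.158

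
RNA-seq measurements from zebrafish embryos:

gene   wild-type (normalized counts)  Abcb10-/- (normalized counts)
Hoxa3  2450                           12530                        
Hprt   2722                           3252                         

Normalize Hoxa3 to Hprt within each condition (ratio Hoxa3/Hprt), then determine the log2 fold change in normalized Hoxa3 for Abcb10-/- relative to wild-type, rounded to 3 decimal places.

2.098

Hoxa3/Hprt (wild-type) = 2450 / 2722 = 0.90007
Hoxa3/Hprt (Abcb10-/-) = 12530 / 3252 = 3.853
Fold change = 3.853 / 0.90007 = 4.2808
log2(4.2808) = 2.0979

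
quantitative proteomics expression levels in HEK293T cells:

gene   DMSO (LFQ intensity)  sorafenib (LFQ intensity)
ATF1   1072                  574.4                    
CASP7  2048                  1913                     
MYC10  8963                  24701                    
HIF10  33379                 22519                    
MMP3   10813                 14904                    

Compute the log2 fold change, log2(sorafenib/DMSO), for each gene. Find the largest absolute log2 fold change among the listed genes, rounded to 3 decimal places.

log2(574.4/1072) = -0.900  (ATF1)
log2(1913/2048) = -0.098  (CASP7)
log2(24701/8963) = 1.463  (MYC10)
log2(22519/33379) = -0.568  (HIF10)
log2(14904/10813) = 0.463  (MMP3)
The largest magnitude belongs to MYC10.

1.463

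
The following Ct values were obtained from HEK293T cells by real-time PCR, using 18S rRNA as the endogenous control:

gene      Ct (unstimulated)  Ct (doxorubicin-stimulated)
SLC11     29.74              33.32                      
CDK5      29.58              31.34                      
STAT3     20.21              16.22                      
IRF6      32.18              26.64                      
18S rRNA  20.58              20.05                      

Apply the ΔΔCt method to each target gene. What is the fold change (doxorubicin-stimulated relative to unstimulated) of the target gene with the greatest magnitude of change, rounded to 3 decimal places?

SLC11: ΔΔCt = (33.32−20.05) − (29.74−20.58) = 13.27 − 9.16 = 4.11; fold change = 2^-4.11 = 0.058
CDK5: ΔΔCt = (31.34−20.05) − (29.58−20.58) = 11.29 − 9.00 = 2.29; fold change = 2^-2.29 = 0.204
STAT3: ΔΔCt = (16.22−20.05) − (20.21−20.58) = -3.83 − (-0.37) = -3.46; fold change = 2^3.46 = 11.004
IRF6: ΔΔCt = (26.64−20.05) − (32.18−20.58) = 6.59 − 11.60 = -5.01; fold change = 2^5.01 = 32.223
IRF6 has the largest |ΔΔCt| = 5.01.

32.223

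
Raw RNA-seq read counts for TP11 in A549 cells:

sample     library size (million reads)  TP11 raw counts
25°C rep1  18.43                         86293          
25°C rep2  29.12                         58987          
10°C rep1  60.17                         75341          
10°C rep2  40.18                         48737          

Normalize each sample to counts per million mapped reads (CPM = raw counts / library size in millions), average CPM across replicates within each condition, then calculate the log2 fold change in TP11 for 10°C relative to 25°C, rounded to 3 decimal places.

CPM(25°C rep1) = 86293 / 18.43 = 4682.2029
CPM(25°C rep2) = 58987 / 29.12 = 2025.6525
CPM(10°C rep1) = 75341 / 60.17 = 1252.1356
CPM(10°C rep2) = 48737 / 40.18 = 1212.9667
mean CPM(25°C) = 3353.9277; mean CPM(10°C) = 1232.5511
Fold change = 1232.5511 / 3353.9277 = 0.36749
log2(0.36749) = -1.4442

-1.444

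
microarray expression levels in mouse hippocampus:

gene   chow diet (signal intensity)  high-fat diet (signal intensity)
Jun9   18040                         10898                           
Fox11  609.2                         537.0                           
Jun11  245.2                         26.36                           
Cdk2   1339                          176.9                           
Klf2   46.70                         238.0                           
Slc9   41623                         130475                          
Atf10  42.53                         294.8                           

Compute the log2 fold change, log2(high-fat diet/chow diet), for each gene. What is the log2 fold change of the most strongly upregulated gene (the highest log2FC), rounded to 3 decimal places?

2.793

log2(10898/18040) = -0.727  (Jun9)
log2(537.0/609.2) = -0.182  (Fox11)
log2(26.36/245.2) = -3.218  (Jun11)
log2(176.9/1339) = -2.920  (Cdk2)
log2(238.0/46.70) = 2.349  (Klf2)
log2(130475/41623) = 1.648  (Slc9)
log2(294.8/42.53) = 2.793  (Atf10)
Atf10 is most strongly upregulated.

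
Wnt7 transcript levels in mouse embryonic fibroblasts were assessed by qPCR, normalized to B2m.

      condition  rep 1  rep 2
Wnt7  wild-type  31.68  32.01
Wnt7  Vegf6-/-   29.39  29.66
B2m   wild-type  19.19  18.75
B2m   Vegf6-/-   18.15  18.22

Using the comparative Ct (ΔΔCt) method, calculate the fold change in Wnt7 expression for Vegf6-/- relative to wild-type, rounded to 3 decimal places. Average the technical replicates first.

2.898

Mean Ct: Wnt7 wild-type 31.845; Wnt7 Vegf6-/- 29.525; B2m wild-type 18.970; B2m Vegf6-/- 18.185
ΔCt(wild-type) = 31.845 − 18.970 = 12.875
ΔCt(Vegf6-/-) = 29.525 − 18.185 = 11.340
ΔΔCt = 11.340 − 12.875 = -1.535
Fold change = 2^(−(-1.535)) = 2^1.535 = 2.8979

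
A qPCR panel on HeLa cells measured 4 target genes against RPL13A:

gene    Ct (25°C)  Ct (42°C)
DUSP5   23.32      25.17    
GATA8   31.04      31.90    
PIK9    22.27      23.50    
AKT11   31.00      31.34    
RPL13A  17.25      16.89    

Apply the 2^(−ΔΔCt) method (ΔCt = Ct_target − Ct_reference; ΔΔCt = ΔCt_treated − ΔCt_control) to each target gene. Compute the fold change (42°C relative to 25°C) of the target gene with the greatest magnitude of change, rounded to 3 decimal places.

0.216

DUSP5: ΔΔCt = (25.17−16.89) − (23.32−17.25) = 8.28 − 6.07 = 2.21; fold change = 2^-2.21 = 0.216
GATA8: ΔΔCt = (31.90−16.89) − (31.04−17.25) = 15.01 − 13.79 = 1.22; fold change = 2^-1.22 = 0.429
PIK9: ΔΔCt = (23.50−16.89) − (22.27−17.25) = 6.61 − 5.02 = 1.59; fold change = 2^-1.59 = 0.332
AKT11: ΔΔCt = (31.34−16.89) − (31.00−17.25) = 14.45 − 13.75 = 0.70; fold change = 2^-0.70 = 0.616
DUSP5 has the largest |ΔΔCt| = 2.21.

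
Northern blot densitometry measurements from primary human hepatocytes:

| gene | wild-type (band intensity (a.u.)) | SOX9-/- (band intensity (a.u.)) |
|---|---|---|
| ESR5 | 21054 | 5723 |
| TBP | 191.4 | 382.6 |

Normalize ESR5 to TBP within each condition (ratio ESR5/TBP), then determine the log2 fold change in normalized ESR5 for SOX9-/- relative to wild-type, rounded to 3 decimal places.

ESR5/TBP (wild-type) = 21054 / 191.4 = 110
ESR5/TBP (SOX9-/-) = 5723 / 382.6 = 14.958
Fold change = 14.958 / 110 = 0.1360
log2(0.1360) = -2.8785

-2.878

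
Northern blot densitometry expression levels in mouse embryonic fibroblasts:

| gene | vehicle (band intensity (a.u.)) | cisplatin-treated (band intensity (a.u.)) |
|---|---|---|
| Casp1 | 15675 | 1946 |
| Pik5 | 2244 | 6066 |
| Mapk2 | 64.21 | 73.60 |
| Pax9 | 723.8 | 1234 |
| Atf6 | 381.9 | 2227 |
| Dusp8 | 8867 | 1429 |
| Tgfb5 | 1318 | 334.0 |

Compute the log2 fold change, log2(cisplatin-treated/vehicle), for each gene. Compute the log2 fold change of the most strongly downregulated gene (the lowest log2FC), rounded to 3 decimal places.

-3.010

log2(1946/15675) = -3.010  (Casp1)
log2(6066/2244) = 1.435  (Pik5)
log2(73.60/64.21) = 0.197  (Mapk2)
log2(1234/723.8) = 0.770  (Pax9)
log2(2227/381.9) = 2.544  (Atf6)
log2(1429/8867) = -2.633  (Dusp8)
log2(334.0/1318) = -1.980  (Tgfb5)
Casp1 is most strongly downregulated.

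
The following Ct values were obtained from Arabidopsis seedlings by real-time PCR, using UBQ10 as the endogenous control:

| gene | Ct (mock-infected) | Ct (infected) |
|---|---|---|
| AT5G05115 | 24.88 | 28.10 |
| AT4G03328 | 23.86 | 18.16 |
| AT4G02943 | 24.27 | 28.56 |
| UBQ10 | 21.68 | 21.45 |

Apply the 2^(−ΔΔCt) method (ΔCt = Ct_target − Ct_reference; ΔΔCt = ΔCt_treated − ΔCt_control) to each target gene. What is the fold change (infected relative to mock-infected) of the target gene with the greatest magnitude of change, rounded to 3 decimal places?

AT5G05115: ΔΔCt = (28.10−21.45) − (24.88−21.68) = 6.65 − 3.20 = 3.45; fold change = 2^-3.45 = 0.092
AT4G03328: ΔΔCt = (18.16−21.45) − (23.86−21.68) = -3.29 − 2.18 = -5.47; fold change = 2^5.47 = 44.324
AT4G02943: ΔΔCt = (28.56−21.45) − (24.27−21.68) = 7.11 − 2.59 = 4.52; fold change = 2^-4.52 = 0.044
AT4G03328 has the largest |ΔΔCt| = 5.47.

44.324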